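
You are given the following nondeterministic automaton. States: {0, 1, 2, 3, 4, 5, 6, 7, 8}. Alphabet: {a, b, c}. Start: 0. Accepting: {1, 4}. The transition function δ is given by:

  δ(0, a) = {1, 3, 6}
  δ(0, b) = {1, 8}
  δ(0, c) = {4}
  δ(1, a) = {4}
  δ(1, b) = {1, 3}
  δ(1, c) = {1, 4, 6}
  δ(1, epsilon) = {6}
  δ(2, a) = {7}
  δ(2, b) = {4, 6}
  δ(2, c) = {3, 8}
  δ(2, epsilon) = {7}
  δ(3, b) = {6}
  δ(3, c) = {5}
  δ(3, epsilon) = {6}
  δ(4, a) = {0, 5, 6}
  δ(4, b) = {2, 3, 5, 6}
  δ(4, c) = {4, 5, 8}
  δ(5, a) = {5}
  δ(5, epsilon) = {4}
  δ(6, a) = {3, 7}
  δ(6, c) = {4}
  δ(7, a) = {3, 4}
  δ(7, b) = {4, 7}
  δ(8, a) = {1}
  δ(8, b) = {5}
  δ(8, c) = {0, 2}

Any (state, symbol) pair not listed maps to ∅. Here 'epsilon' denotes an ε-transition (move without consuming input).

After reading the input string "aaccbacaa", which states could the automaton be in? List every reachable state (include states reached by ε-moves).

Start in {0}.
Read 'a': 0→{1, 3, 6}; now {1, 3, 6}.
Read 'a': 1→{4}, 3→∅, 6→{3, 7}; union {3, 4, 7}; ε-closure = {3, 4, 6, 7}.
Read 'c': 3→{5}, 4→{4, 5, 8}, 6→{4}, 7→∅; now {4, 5, 8}.
Read 'c': 4→{4, 5, 8}, 5→∅, 8→{0, 2}; union {0, 2, 4, 5, 8}; ε-closure = {0, 2, 4, 5, 7, 8}.
Read 'b': 0→{1, 8}, 2→{4, 6}, 4→{2, 3, 5, 6}, 5→∅, 7→{4, 7}, 8→{5}; now {1, 2, 3, 4, 5, 6, 7, 8}.
Read 'a': 1→{4}, 2→{7}, 3→∅, 4→{0, 5, 6}, 5→{5}, 6→{3, 7}, 7→{3, 4}, 8→{1}; now {0, 1, 3, 4, 5, 6, 7}.
Read 'c': 0→{4}, 1→{1, 4, 6}, 3→{5}, 4→{4, 5, 8}, 5→∅, 6→{4}, 7→∅; now {1, 4, 5, 6, 8}.
Read 'a': 1→{4}, 4→{0, 5, 6}, 5→{5}, 6→{3, 7}, 8→{1}; now {0, 1, 3, 4, 5, 6, 7}.
Read 'a': 0→{1, 3, 6}, 1→{4}, 3→∅, 4→{0, 5, 6}, 5→{5}, 6→{3, 7}, 7→{3, 4}; now {0, 1, 3, 4, 5, 6, 7}.

{0, 1, 3, 4, 5, 6, 7}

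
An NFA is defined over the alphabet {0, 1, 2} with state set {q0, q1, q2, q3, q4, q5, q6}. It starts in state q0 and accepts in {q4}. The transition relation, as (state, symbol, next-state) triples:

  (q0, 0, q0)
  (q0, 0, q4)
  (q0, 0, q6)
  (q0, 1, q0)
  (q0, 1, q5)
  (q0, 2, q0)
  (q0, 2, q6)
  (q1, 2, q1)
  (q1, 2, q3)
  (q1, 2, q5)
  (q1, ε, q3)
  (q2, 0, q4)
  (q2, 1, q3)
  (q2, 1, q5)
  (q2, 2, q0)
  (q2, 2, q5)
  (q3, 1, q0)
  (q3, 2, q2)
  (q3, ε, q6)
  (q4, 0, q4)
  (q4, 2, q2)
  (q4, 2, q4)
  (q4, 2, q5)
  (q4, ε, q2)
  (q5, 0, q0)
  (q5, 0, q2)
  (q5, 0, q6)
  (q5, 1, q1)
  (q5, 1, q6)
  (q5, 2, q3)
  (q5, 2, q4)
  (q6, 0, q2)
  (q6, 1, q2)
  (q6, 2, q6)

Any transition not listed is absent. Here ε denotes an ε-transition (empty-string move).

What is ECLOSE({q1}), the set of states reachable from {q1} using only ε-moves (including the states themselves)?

{q1, q3, q6}

Begin with {q1}.
ε-move q1 → q3; add q3.
ε-move q3 → q6; add q6.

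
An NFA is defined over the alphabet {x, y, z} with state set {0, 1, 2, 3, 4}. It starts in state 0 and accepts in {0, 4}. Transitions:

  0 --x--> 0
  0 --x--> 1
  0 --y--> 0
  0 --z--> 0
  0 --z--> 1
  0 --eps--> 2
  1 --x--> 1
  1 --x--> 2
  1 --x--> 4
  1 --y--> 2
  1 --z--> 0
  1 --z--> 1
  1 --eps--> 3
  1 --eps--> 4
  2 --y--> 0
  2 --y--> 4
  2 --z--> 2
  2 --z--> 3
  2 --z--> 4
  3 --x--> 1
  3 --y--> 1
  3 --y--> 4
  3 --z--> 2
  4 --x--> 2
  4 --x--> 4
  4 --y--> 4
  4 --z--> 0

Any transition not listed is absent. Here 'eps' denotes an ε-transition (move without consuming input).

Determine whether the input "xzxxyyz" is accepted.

Yes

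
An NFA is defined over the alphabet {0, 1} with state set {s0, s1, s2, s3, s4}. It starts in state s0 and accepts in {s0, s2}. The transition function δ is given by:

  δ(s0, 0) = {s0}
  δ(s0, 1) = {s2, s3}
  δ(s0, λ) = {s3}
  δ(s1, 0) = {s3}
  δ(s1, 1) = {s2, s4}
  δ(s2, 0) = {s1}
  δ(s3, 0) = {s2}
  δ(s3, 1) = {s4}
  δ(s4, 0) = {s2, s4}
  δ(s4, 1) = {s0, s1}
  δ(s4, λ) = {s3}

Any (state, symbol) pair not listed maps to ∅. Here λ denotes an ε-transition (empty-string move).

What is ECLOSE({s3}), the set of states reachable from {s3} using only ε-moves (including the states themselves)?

{s3}

Begin with {s3}.
No ε-moves leave this set, so the closure equals the set itself.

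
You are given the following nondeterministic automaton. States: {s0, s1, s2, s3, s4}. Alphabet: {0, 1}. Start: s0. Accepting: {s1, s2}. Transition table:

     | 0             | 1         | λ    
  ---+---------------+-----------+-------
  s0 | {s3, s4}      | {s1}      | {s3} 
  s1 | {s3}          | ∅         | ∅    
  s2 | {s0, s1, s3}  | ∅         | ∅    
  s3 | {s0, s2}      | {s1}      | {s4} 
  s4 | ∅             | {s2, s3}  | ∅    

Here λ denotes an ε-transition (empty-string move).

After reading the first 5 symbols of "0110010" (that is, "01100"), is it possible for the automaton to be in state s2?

Yes

Start: ε-closure({s0}) = {s0, s3, s4}.
Read '0': s0→{s3, s4}, s3→{s0, s2}, s4→∅; now {s0, s2, s3, s4}.
Read '1': s0→{s1}, s2→∅, s3→{s1}, s4→{s2, s3}; union {s1, s2, s3}; ε-closure = {s1, s2, s3, s4}.
Read '1': s1→∅, s2→∅, s3→{s1}, s4→{s2, s3}; union {s1, s2, s3}; ε-closure = {s1, s2, s3, s4}.
Read '0': s1→{s3}, s2→{s0, s1, s3}, s3→{s0, s2}, s4→∅; union {s0, s1, s2, s3}; ε-closure = {s0, s1, s2, s3, s4}.
Read '0': s0→{s3, s4}, s1→{s3}, s2→{s0, s1, s3}, s3→{s0, s2}, s4→∅; now {s0, s1, s2, s3, s4}.
State s2 is in {s0, s1, s2, s3, s4}.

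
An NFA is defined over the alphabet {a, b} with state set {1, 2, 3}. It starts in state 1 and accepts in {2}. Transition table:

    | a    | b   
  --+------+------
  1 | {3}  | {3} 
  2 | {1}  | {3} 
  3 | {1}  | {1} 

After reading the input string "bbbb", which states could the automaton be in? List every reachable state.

Start in {1}.
Read 'b': {1} → {3}.
Read 'b': {3} → {1}.
Read 'b': {1} → {3}.
Read 'b': {3} → {1}.

{1}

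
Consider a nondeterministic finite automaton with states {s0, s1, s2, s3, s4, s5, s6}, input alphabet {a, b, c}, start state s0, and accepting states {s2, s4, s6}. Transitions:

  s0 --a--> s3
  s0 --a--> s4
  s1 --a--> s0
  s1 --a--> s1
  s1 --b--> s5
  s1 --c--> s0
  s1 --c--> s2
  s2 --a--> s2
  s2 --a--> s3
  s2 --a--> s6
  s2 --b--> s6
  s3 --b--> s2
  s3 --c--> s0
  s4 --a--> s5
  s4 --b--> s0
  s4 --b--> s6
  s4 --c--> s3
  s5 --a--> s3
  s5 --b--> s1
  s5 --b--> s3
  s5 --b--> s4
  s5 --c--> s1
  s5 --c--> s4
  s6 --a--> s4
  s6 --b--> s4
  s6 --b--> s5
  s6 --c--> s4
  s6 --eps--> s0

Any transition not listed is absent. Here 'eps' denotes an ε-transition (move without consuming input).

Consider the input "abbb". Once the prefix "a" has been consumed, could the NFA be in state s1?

No

Start in {s0}.
Read 'a': s0→{s3, s4}; now {s3, s4}.
State s1 is not in {s3, s4}.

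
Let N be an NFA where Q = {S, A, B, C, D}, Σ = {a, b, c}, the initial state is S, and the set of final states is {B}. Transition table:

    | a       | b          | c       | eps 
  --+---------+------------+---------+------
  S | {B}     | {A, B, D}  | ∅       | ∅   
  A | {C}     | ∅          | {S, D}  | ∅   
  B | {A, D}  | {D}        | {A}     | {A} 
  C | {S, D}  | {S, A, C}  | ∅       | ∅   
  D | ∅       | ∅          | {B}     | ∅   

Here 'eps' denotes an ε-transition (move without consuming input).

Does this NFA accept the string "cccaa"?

No

Start in {S}.
Read 'c': {S} → ∅.
The set is empty and remains empty for the remaining 4 symbols.
The final set ∅ contains no accepting state.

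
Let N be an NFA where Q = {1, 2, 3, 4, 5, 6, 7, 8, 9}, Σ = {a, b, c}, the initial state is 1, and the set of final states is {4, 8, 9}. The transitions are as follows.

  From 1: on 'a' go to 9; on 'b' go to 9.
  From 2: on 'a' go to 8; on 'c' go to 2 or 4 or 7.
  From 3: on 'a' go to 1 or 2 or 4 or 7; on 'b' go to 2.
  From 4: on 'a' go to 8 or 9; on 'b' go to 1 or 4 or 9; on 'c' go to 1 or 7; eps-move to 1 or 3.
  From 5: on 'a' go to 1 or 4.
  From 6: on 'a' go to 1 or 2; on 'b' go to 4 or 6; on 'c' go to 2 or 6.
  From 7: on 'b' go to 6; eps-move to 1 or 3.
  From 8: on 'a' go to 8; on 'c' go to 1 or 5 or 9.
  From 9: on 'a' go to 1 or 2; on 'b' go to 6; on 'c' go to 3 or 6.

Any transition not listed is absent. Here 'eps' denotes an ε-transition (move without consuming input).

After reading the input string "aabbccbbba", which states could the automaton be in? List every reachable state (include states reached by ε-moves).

Start in {1}.
Read 'a': {1} → {9}.
Read 'a': {9} → {1, 2}.
Read 'b': {1, 2} → {9}.
Read 'b': {9} → {6}.
Read 'c': {6} → {2, 6}.
Read 'c': {2, 6} → {1, 2, 3, 4, 6, 7}.
Read 'b': {1, 2, 3, 4, 6, 7} → {1, 2, 3, 4, 6, 9}.
Read 'b': {1, 2, 3, 4, 6, 9} → {1, 2, 3, 4, 6, 9}.
Read 'b': {1, 2, 3, 4, 6, 9} → {1, 2, 3, 4, 6, 9}.
Read 'a': {1, 2, 3, 4, 6, 9} → {1, 2, 3, 4, 7, 8, 9}.

{1, 2, 3, 4, 7, 8, 9}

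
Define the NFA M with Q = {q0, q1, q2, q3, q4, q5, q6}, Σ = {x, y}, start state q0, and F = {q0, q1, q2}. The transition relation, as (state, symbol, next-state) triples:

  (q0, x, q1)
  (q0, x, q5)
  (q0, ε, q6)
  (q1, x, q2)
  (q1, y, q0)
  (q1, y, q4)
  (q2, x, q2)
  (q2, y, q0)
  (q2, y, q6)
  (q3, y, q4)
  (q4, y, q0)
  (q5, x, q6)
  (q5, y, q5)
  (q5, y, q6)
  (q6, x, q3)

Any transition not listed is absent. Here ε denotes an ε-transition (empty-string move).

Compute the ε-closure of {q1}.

{q1}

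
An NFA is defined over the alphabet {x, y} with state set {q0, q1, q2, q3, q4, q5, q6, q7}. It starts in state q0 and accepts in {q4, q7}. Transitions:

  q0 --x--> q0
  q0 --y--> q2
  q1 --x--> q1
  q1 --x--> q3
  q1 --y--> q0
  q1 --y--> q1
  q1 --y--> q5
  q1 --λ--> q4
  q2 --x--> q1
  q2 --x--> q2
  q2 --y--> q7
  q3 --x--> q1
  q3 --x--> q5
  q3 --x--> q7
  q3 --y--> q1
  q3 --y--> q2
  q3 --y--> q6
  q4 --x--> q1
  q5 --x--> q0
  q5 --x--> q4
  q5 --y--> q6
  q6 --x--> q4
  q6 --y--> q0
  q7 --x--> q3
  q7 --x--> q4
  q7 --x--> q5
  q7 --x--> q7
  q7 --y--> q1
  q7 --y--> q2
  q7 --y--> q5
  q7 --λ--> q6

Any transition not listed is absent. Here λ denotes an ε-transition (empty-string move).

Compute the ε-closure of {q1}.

Begin with {q1}.
ε-move q1 → q4; add q4.

{q1, q4}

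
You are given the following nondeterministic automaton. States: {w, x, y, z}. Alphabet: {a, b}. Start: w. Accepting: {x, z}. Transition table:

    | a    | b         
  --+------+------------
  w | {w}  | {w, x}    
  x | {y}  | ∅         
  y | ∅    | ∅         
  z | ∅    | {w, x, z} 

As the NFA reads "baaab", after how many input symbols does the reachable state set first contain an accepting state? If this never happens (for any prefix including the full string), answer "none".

Start in {w}.
Read 'b': w→{w, x}; now {w, x}.
None of the earlier sets intersect F, but {w, x} does.

1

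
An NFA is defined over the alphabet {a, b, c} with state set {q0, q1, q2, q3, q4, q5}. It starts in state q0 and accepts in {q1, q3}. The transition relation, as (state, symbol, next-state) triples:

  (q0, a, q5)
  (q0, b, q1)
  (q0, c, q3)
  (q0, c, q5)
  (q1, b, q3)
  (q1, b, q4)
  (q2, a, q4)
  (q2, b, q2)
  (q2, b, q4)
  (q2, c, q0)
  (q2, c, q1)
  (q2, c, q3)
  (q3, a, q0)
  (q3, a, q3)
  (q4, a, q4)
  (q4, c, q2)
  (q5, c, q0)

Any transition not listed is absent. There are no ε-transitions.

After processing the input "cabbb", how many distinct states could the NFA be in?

Start in {q0}.
Read 'c': {q0} → {q3, q5}.
Read 'a': {q3, q5} → {q0, q3}.
Read 'b': {q0, q3} → {q1}.
Read 'b': {q1} → {q3, q4}.
Read 'b': {q3, q4} → ∅.
That set has 0 states.

0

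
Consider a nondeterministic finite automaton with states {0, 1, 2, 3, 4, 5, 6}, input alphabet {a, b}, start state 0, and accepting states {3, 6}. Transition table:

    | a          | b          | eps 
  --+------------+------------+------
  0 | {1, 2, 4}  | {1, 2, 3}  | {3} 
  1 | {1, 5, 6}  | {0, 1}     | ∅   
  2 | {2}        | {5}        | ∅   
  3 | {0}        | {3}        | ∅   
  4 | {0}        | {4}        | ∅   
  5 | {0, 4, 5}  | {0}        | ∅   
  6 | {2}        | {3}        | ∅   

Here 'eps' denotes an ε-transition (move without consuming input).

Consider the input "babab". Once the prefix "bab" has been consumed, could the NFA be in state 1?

Start: ε-closure({0}) = {0, 3}.
Read 'b': 0→{1, 2, 3}, 3→{3}; now {1, 2, 3}.
Read 'a': 1→{1, 5, 6}, 2→{2}, 3→{0}; union {0, 1, 2, 5, 6}; ε-closure = {0, 1, 2, 3, 5, 6}.
Read 'b': 0→{1, 2, 3}, 1→{0, 1}, 2→{5}, 3→{3}, 5→{0}, 6→{3}; now {0, 1, 2, 3, 5}.
State 1 is in {0, 1, 2, 3, 5}.

Yes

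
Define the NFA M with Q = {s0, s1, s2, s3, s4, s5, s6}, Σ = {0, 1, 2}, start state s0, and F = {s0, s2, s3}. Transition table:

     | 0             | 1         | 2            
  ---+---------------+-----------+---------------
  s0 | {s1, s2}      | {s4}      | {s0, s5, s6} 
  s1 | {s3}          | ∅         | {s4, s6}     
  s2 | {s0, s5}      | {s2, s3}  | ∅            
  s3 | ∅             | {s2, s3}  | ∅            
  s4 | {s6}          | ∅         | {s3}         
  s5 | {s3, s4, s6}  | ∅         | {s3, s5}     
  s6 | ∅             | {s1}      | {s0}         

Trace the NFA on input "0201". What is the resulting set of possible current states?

{s1}

Start in {s0}.
Read '0': s0→{s1, s2}; now {s1, s2}.
Read '2': s1→{s4, s6}, s2→∅; now {s4, s6}.
Read '0': s4→{s6}, s6→∅; now {s6}.
Read '1': s6→{s1}; now {s1}.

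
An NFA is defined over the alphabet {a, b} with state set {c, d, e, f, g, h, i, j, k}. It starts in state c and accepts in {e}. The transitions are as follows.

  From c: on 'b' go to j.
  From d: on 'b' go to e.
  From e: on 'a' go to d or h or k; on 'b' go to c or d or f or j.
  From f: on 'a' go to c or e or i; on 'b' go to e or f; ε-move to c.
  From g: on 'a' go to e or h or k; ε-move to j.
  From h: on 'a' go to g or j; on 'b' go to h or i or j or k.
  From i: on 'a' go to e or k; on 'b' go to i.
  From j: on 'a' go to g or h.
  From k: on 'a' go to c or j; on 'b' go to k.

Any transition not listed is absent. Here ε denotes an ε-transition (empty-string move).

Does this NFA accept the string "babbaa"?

Start in {c}.
Read 'b': c→{j}; now {j}.
Read 'a': j→{g, h}; union {g, h}; ε-closure = {g, h, j}.
Read 'b': g→∅, h→{h, i, j, k}, j→∅; now {h, i, j, k}.
Read 'b': h→{h, i, j, k}, i→{i}, j→∅, k→{k}; now {h, i, j, k}.
Read 'a': h→{g, j}, i→{e, k}, j→{g, h}, k→{c, j}; now {c, e, g, h, j, k}.
Read 'a': c→∅, e→{d, h, k}, g→{e, h, k}, h→{g, j}, j→{g, h}, k→{c, j}; now {c, d, e, g, h, j, k}.
The final set {c, d, e, g, h, j, k} contains the accepting state e.

Yes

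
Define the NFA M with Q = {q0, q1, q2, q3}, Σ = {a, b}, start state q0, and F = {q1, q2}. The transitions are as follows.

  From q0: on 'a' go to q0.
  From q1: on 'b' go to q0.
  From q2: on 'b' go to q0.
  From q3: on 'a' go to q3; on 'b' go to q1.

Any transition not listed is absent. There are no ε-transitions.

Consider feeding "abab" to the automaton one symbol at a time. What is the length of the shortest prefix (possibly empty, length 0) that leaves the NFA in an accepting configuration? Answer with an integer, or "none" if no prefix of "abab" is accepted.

none

Start in {q0}.
Read 'a': q0→{q0}; now {q0}.
Read 'b': q0→∅; now ∅.
The set is empty and remains empty for the remaining 2 symbols.
No reachable set along the way intersects F.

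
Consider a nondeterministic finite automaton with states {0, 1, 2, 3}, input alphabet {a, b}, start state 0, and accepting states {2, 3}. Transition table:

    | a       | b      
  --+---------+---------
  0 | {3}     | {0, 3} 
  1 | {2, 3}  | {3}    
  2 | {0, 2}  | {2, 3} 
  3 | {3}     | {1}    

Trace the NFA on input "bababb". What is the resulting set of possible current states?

Start in {0}.
Read 'b': {0} → {0, 3}.
Read 'a': {0, 3} → {3}.
Read 'b': {3} → {1}.
Read 'a': {1} → {2, 3}.
Read 'b': {2, 3} → {1, 2, 3}.
Read 'b': {1, 2, 3} → {1, 2, 3}.

{1, 2, 3}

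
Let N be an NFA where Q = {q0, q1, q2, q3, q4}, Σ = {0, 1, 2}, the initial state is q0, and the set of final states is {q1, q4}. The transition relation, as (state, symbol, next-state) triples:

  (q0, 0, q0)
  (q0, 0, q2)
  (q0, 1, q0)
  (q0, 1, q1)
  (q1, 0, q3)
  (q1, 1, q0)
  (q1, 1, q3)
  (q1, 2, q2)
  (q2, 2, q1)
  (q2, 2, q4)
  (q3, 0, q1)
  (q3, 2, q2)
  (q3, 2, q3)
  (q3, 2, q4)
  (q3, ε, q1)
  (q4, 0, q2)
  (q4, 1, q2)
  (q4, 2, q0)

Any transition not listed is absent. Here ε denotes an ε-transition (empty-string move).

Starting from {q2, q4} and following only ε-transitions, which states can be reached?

{q2, q4}

Begin with {q2, q4}.
No ε-moves leave this set, so the closure equals the set itself.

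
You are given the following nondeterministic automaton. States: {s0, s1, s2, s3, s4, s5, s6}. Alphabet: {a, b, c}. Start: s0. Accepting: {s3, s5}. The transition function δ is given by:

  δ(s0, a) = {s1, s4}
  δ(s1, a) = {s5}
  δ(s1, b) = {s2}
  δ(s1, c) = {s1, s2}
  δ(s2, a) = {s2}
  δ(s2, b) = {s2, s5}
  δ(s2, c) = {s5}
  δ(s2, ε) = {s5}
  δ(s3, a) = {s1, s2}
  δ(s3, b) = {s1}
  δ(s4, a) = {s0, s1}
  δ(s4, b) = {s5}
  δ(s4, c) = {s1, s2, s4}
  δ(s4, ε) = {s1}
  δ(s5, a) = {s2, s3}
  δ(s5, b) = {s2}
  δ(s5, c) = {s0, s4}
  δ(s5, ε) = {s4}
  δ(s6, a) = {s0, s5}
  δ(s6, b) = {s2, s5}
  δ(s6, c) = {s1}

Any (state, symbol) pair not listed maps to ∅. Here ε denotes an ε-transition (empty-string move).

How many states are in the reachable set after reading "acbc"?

5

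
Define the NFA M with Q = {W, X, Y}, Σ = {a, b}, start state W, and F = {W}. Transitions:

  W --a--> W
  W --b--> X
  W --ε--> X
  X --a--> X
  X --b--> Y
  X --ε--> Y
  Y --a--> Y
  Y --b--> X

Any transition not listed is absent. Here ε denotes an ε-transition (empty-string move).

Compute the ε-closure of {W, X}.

{W, X, Y}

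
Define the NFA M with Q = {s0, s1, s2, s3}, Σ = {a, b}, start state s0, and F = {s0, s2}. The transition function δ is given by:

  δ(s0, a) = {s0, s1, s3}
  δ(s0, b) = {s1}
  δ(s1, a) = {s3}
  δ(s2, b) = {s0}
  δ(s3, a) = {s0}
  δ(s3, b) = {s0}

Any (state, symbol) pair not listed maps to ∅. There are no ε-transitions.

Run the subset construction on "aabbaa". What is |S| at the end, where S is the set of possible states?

1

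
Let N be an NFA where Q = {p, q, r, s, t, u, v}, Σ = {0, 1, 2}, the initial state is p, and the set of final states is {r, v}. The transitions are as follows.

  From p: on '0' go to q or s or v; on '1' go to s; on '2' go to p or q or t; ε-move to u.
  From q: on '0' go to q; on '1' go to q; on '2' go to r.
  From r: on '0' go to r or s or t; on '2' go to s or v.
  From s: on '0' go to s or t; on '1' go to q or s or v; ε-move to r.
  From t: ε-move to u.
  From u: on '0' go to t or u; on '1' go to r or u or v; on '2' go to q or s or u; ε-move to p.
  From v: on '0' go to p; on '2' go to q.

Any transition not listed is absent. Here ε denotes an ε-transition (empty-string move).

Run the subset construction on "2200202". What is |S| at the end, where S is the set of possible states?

7

Start: ε-closure({p}) = {p, u}.
Read '2': p→{p, q, t}, u→{q, s, u}; union {p, q, s, t, u}; ε-closure = {p, q, r, s, t, u}.
Read '2': p→{p, q, t}, q→{r}, r→{s, v}, s→∅, t→∅, u→{q, s, u}; now {p, q, r, s, t, u, v}.
Read '0': p→{q, s, v}, q→{q}, r→{r, s, t}, s→{s, t}, t→∅, u→{t, u}, v→{p}; now {p, q, r, s, t, u, v}.
Read '0': p→{q, s, v}, q→{q}, r→{r, s, t}, s→{s, t}, t→∅, u→{t, u}, v→{p}; now {p, q, r, s, t, u, v}.
Read '2': p→{p, q, t}, q→{r}, r→{s, v}, s→∅, t→∅, u→{q, s, u}, v→{q}; now {p, q, r, s, t, u, v}.
Read '0': p→{q, s, v}, q→{q}, r→{r, s, t}, s→{s, t}, t→∅, u→{t, u}, v→{p}; now {p, q, r, s, t, u, v}.
Read '2': p→{p, q, t}, q→{r}, r→{s, v}, s→∅, t→∅, u→{q, s, u}, v→{q}; now {p, q, r, s, t, u, v}.
That set has 7 states.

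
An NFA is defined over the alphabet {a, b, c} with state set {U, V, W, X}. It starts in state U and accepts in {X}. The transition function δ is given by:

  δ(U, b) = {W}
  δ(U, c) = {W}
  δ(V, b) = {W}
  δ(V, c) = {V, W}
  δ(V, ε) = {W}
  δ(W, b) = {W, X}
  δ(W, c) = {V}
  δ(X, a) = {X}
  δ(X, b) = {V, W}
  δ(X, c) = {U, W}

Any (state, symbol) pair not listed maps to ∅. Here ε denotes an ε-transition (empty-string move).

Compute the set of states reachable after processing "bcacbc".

∅

Start in {U}.
Read 'b': U→{W}; now {W}.
Read 'c': W→{V}; union {V}; ε-closure = {V, W}.
Read 'a': V→∅, W→∅; now ∅.
The set is empty and remains empty for the remaining 3 symbols.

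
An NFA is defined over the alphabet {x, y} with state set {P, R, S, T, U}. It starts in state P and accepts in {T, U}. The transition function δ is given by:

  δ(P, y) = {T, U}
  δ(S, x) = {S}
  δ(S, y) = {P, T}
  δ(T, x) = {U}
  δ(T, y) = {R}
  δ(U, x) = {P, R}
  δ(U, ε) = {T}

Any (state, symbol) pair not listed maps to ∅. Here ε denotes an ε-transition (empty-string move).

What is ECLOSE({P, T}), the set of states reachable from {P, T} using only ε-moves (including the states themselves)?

Begin with {P, T}.
No ε-moves leave this set, so the closure equals the set itself.

{P, T}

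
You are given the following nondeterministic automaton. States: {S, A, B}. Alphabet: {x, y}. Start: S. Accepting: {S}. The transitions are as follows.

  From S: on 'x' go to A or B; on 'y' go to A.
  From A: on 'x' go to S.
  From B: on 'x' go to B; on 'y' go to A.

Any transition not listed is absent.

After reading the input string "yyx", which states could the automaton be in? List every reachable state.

∅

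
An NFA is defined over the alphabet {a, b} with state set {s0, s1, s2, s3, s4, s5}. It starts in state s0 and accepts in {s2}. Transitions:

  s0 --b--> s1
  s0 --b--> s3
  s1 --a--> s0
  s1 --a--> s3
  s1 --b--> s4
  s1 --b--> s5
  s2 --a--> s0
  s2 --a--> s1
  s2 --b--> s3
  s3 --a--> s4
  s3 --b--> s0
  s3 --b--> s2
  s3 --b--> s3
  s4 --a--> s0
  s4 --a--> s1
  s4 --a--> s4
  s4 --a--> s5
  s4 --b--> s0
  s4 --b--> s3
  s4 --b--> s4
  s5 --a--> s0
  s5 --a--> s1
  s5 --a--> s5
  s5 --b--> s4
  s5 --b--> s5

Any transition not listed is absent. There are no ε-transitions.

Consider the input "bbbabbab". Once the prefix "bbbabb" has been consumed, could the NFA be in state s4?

Yes

Start in {s0}.
Read 'b': {s0} → {s1, s3}.
Read 'b': {s1, s3} → {s0, s2, s3, s4, s5}.
Read 'b': {s0, s2, s3, s4, s5} → {s0, s1, s2, s3, s4, s5}.
Read 'a': {s0, s1, s2, s3, s4, s5} → {s0, s1, s3, s4, s5}.
Read 'b': {s0, s1, s3, s4, s5} → {s0, s1, s2, s3, s4, s5}.
Read 'b': {s0, s1, s2, s3, s4, s5} → {s0, s1, s2, s3, s4, s5}.
State s4 is in {s0, s1, s2, s3, s4, s5}.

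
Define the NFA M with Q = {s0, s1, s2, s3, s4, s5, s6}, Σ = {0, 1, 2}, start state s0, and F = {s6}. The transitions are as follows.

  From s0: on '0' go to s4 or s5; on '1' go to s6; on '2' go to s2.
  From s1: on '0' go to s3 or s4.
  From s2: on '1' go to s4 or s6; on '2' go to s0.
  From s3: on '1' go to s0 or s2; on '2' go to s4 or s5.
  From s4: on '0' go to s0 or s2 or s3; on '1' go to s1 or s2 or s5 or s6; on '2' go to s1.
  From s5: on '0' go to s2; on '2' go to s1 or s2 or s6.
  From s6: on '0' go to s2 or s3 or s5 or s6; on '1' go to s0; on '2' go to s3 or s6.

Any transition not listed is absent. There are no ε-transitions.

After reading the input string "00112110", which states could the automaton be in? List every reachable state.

Start in {s0}.
Read '0': {s0} → {s4, s5}.
Read '0': {s4, s5} → {s0, s2, s3}.
Read '1': {s0, s2, s3} → {s0, s2, s4, s6}.
Read '1': {s0, s2, s4, s6} → {s0, s1, s2, s4, s5, s6}.
Read '2': {s0, s1, s2, s4, s5, s6} → {s0, s1, s2, s3, s6}.
Read '1': {s0, s1, s2, s3, s6} → {s0, s2, s4, s6}.
Read '1': {s0, s2, s4, s6} → {s0, s1, s2, s4, s5, s6}.
Read '0': {s0, s1, s2, s4, s5, s6} → {s0, s2, s3, s4, s5, s6}.

{s0, s2, s3, s4, s5, s6}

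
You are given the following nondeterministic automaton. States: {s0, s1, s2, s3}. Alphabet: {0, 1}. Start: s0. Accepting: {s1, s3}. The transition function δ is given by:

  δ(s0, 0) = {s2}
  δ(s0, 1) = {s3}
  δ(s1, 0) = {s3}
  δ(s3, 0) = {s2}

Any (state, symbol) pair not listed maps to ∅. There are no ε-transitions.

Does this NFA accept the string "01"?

No

Start in {s0}.
Read '0': {s0} → {s2}.
Read '1': {s2} → ∅.
The final set ∅ contains no accepting state.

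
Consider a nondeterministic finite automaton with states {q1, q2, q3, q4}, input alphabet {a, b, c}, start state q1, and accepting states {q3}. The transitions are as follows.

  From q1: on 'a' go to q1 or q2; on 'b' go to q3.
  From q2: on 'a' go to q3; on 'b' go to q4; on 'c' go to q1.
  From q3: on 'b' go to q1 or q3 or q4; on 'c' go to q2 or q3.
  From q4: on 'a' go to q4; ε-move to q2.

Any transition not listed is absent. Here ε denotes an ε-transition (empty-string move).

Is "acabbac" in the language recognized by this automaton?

Yes

Start in {q1}.
Read 'a': {q1} → {q1, q2}.
Read 'c': {q1, q2} → {q1}.
Read 'a': {q1} → {q1, q2}.
Read 'b': {q1, q2} → {q2, q3, q4}.
Read 'b': {q2, q3, q4} → {q1, q2, q3, q4}.
Read 'a': {q1, q2, q3, q4} → {q1, q2, q3, q4}.
Read 'c': {q1, q2, q3, q4} → {q1, q2, q3}.
The final set {q1, q2, q3} contains the accepting state q3.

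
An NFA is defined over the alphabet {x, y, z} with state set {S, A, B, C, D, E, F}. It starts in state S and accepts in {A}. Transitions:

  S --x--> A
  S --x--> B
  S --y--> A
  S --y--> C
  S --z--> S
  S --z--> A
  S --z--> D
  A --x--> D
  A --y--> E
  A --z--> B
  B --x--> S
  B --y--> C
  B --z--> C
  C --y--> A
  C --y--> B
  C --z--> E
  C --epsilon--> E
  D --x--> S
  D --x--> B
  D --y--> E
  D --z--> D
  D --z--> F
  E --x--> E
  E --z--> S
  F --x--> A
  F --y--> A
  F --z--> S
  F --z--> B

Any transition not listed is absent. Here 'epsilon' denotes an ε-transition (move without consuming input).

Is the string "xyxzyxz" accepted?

No

Start in {S}.
Read 'x': {S} → {A, B}.
Read 'y': {A, B} → {C, E}.
Read 'x': {C, E} → {E}.
Read 'z': {E} → {S}.
Read 'y': {S} → {A, C, E}.
Read 'x': {A, C, E} → {D, E}.
Read 'z': {D, E} → {S, D, F}.
The final set {S, D, F} contains no accepting state.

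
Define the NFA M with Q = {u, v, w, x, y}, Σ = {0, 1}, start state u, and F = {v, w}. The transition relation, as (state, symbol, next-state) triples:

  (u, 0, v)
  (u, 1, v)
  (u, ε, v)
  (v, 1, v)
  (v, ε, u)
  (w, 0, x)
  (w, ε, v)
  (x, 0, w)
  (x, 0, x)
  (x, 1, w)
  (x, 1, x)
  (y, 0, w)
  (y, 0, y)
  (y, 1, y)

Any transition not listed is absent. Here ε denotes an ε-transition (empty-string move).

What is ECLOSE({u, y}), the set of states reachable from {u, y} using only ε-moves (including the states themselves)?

Begin with {u, y}.
ε-move u → v; add v.

{u, v, y}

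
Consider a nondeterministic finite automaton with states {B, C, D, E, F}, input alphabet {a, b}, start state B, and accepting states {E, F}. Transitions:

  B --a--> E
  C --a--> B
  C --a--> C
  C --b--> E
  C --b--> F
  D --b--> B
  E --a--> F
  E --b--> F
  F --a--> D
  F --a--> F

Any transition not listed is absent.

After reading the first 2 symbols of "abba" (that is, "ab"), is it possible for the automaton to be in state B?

No

Start in {B}.
Read 'a': {B} → {E}.
Read 'b': {E} → {F}.
State B is not in {F}.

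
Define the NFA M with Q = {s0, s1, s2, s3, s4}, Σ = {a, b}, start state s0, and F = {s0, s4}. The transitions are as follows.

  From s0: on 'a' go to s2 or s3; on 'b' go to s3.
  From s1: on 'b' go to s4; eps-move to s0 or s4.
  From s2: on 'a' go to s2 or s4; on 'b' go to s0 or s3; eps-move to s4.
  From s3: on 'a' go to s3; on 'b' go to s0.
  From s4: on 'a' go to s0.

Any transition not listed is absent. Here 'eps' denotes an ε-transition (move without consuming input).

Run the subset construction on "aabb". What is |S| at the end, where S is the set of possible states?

2

Start in {s0}.
Read 'a': s0→{s2, s3}; union {s2, s3}; ε-closure = {s2, s3, s4}.
Read 'a': s2→{s2, s4}, s3→{s3}, s4→{s0}; now {s0, s2, s3, s4}.
Read 'b': s0→{s3}, s2→{s0, s3}, s3→{s0}, s4→∅; now {s0, s3}.
Read 'b': s0→{s3}, s3→{s0}; now {s0, s3}.
That set has 2 states.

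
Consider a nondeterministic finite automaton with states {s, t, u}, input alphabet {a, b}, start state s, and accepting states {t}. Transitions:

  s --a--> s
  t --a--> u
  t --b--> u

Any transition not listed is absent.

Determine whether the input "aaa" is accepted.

No

Start in {s}.
Read 'a': s→{s}; now {s}.
Read 'a': s→{s}; now {s}.
Read 'a': s→{s}; now {s}.
The final set {s} contains no accepting state.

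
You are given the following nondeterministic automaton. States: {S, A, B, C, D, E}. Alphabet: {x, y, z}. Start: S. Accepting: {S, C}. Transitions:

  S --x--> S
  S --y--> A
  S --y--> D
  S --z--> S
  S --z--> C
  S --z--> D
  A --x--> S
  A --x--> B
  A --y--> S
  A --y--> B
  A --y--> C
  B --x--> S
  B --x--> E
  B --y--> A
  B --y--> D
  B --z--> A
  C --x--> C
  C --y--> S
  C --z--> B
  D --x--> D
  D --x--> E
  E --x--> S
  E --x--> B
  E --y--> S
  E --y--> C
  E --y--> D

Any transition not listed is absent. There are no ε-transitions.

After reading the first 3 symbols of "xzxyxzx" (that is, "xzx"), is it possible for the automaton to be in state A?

Start in {S}.
Read 'x': {S} → {S}.
Read 'z': {S} → {S, C, D}.
Read 'x': {S, C, D} → {S, C, D, E}.
State A is not in {S, C, D, E}.

No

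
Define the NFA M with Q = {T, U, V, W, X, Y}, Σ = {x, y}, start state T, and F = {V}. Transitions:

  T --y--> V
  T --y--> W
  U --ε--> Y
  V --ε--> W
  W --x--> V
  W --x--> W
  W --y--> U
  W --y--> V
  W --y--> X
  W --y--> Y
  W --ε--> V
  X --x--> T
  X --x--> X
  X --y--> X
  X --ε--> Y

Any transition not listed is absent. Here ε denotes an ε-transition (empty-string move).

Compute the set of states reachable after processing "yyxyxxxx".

{T, V, W, X, Y}

Start in {T}.
Read 'y': T→{V, W}; now {V, W}.
Read 'y': V→∅, W→{U, V, X, Y}; union {U, V, X, Y}; ε-closure = {U, V, W, X, Y}.
Read 'x': U→∅, V→∅, W→{V, W}, X→{T, X}, Y→∅; union {T, V, W, X}; ε-closure = {T, V, W, X, Y}.
Read 'y': T→{V, W}, V→∅, W→{U, V, X, Y}, X→{X}, Y→∅; now {U, V, W, X, Y}.
Read 'x': U→∅, V→∅, W→{V, W}, X→{T, X}, Y→∅; union {T, V, W, X}; ε-closure = {T, V, W, X, Y}.
Read 'x': T→∅, V→∅, W→{V, W}, X→{T, X}, Y→∅; union {T, V, W, X}; ε-closure = {T, V, W, X, Y}.
Read 'x': T→∅, V→∅, W→{V, W}, X→{T, X}, Y→∅; union {T, V, W, X}; ε-closure = {T, V, W, X, Y}.
Read 'x': T→∅, V→∅, W→{V, W}, X→{T, X}, Y→∅; union {T, V, W, X}; ε-closure = {T, V, W, X, Y}.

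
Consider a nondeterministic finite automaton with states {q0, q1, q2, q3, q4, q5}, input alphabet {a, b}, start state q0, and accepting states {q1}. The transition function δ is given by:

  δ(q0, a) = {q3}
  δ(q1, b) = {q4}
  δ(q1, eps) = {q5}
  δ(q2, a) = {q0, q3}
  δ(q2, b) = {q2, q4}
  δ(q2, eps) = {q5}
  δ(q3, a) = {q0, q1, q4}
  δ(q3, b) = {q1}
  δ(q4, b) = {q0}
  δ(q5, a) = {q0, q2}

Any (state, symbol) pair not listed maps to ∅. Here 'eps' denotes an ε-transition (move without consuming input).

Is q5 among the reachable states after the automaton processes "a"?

Start in {q0}.
Read 'a': {q0} → {q3}.
State q5 is not in {q3}.

No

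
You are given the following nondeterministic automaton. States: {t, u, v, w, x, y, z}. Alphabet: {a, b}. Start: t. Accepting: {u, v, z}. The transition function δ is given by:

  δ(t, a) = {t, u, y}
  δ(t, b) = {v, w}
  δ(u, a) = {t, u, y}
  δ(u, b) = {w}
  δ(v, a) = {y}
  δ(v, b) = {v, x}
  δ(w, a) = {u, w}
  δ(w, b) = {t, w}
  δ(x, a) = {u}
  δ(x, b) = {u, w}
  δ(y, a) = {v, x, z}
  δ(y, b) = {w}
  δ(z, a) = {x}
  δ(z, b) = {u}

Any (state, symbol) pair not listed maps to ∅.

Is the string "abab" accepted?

Start in {t}.
Read 'a': {t} → {t, u, y}.
Read 'b': {t, u, y} → {v, w}.
Read 'a': {v, w} → {u, w, y}.
Read 'b': {u, w, y} → {t, w}.
The final set {t, w} contains no accepting state.

No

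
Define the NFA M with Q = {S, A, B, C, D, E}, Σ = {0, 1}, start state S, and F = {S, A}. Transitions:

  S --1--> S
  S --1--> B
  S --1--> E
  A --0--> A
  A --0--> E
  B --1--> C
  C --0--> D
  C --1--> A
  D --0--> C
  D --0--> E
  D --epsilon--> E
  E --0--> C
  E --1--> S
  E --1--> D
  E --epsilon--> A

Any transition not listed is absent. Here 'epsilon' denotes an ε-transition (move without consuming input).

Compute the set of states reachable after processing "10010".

{A, C, E}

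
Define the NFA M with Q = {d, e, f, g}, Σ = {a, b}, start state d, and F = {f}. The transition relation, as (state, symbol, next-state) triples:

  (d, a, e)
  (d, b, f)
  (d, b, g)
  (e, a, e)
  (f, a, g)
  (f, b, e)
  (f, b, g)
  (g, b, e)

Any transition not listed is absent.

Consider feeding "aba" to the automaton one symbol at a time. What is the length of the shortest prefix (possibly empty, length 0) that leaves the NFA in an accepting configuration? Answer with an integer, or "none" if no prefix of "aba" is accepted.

none

Start in {d}.
Read 'a': d→{e}; now {e}.
Read 'b': e→∅; now ∅.
The set is empty and remains empty for the remaining 1 symbol.
No reachable set along the way intersects F.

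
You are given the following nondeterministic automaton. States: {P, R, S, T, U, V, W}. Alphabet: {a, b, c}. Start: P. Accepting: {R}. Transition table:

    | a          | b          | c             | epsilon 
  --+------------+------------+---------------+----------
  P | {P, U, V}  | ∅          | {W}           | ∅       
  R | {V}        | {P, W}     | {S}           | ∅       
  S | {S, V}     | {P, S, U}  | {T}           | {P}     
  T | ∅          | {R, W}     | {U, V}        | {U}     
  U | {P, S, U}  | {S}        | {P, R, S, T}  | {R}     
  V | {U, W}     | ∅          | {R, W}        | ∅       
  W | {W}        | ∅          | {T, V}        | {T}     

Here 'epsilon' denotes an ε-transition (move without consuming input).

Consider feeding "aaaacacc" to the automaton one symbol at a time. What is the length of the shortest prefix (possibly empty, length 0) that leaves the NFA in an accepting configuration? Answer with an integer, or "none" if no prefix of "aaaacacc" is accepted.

Start in {P}.
Read 'a': {P} → {P, R, U, V}.
None of the earlier sets intersect F, but {P, R, U, V} does.

1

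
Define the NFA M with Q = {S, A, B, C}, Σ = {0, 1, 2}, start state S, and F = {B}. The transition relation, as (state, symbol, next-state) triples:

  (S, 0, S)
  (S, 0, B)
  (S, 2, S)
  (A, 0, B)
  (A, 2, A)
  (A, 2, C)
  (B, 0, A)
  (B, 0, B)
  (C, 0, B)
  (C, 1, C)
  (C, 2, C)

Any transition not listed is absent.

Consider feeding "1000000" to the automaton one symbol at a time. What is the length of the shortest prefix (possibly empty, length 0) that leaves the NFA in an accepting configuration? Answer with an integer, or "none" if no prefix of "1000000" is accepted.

Start in {S}.
Read '1': {S} → ∅.
The set is empty and remains empty for the remaining 6 symbols.
No reachable set along the way intersects F.

none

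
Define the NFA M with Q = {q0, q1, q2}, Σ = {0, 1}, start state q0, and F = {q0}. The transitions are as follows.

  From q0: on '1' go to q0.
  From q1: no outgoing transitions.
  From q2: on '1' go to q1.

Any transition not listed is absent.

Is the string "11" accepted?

Start in {q0}.
Read '1': {q0} → {q0}.
Read '1': {q0} → {q0}.
The final set {q0} contains the accepting state q0.

Yes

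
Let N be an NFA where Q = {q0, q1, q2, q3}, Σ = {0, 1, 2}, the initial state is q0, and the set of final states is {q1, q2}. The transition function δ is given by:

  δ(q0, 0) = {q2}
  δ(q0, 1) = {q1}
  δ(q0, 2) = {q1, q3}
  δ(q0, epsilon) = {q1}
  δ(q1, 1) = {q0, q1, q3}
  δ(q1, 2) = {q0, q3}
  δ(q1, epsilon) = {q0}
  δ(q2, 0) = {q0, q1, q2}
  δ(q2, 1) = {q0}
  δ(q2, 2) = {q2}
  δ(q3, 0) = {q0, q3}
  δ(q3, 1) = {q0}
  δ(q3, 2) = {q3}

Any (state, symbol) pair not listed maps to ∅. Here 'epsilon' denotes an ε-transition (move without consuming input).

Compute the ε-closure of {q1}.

Begin with {q1}.
ε-move q1 → q0; add q0.

{q0, q1}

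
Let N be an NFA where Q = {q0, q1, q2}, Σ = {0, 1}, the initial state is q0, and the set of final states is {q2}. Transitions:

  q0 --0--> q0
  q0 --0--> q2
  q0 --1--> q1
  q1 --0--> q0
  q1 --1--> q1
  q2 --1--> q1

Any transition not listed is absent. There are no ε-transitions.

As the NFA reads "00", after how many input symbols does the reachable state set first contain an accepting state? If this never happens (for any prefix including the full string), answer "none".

Start in {q0}.
Read '0': q0→{q0, q2}; now {q0, q2}.
None of the earlier sets intersect F, but {q0, q2} does.

1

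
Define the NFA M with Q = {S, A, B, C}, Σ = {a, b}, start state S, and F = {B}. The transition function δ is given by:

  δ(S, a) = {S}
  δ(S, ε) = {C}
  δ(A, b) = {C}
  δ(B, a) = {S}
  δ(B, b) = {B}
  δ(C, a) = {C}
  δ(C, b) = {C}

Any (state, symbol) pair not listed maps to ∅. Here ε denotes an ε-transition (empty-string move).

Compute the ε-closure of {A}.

{A}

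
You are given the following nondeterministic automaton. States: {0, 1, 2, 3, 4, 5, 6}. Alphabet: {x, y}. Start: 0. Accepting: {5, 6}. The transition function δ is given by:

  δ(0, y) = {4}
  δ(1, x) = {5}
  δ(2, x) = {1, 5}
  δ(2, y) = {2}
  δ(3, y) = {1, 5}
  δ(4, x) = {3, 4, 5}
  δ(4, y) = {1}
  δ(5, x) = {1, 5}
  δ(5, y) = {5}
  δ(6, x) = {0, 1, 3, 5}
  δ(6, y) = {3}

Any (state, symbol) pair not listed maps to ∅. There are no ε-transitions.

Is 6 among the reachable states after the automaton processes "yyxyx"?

No

Start in {0}.
Read 'y': 0→{4}; now {4}.
Read 'y': 4→{1}; now {1}.
Read 'x': 1→{5}; now {5}.
Read 'y': 5→{5}; now {5}.
Read 'x': 5→{1, 5}; now {1, 5}.
State 6 is not in {1, 5}.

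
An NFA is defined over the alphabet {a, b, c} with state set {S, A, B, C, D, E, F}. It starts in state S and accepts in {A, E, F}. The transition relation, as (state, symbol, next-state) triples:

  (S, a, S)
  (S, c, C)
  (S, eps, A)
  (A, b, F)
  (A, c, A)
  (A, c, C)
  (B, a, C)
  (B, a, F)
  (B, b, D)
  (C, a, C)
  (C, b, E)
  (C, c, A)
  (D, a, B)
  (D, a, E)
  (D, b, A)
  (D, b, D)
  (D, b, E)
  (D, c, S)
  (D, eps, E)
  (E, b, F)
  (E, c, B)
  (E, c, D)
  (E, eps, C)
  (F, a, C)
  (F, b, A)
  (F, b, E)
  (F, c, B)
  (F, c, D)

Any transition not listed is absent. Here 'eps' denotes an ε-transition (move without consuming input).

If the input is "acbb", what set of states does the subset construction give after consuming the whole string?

{A, C, E, F}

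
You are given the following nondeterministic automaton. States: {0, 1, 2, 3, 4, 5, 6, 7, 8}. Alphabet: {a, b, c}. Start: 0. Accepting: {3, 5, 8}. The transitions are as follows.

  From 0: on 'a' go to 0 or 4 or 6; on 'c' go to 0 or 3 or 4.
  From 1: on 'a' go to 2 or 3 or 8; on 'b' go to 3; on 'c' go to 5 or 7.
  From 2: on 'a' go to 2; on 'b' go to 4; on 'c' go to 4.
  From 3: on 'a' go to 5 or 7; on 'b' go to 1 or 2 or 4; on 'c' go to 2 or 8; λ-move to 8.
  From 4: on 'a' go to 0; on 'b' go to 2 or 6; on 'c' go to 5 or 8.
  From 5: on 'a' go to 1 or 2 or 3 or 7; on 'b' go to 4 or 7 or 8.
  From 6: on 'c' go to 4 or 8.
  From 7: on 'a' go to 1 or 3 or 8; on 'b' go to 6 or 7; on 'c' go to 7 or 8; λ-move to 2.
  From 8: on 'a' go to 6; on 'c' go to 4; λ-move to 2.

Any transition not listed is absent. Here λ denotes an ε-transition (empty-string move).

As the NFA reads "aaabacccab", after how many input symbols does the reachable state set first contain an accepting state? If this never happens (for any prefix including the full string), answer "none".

7

Start in {0}.
Read 'a': 0→{0, 4, 6}; now {0, 4, 6}.
Read 'a': 0→{0, 4, 6}, 4→{0}, 6→∅; now {0, 4, 6}.
Read 'a': 0→{0, 4, 6}, 4→{0}, 6→∅; now {0, 4, 6}.
Read 'b': 0→∅, 4→{2, 6}, 6→∅; now {2, 6}.
Read 'a': 2→{2}, 6→∅; now {2}.
Read 'c': 2→{4}; now {4}.
Read 'c': 4→{5, 8}; union {5, 8}; ε-closure = {2, 5, 8}.
None of the earlier sets intersect F, but {2, 5, 8} does.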